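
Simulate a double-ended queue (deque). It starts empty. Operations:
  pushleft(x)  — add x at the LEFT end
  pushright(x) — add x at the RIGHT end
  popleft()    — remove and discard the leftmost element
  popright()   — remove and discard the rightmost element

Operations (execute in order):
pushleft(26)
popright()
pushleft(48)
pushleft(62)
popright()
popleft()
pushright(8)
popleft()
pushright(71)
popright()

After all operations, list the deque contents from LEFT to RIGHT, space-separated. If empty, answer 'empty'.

pushleft(26): [26]
popright(): []
pushleft(48): [48]
pushleft(62): [62, 48]
popright(): [62]
popleft(): []
pushright(8): [8]
popleft(): []
pushright(71): [71]
popright(): []

Answer: empty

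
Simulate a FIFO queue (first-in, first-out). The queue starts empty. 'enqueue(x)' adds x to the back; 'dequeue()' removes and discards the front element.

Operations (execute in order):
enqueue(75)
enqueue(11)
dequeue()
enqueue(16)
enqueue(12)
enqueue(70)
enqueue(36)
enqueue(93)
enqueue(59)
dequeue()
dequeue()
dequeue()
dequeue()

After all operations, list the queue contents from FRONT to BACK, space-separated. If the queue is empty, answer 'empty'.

enqueue(75): [75]
enqueue(11): [75, 11]
dequeue(): [11]
enqueue(16): [11, 16]
enqueue(12): [11, 16, 12]
enqueue(70): [11, 16, 12, 70]
enqueue(36): [11, 16, 12, 70, 36]
enqueue(93): [11, 16, 12, 70, 36, 93]
enqueue(59): [11, 16, 12, 70, 36, 93, 59]
dequeue(): [16, 12, 70, 36, 93, 59]
dequeue(): [12, 70, 36, 93, 59]
dequeue(): [70, 36, 93, 59]
dequeue(): [36, 93, 59]

Answer: 36 93 59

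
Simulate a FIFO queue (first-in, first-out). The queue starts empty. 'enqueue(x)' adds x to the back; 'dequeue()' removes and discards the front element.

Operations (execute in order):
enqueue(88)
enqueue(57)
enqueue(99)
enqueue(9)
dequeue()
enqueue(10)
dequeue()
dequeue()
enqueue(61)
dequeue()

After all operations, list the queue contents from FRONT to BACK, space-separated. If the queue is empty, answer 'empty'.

enqueue(88): [88]
enqueue(57): [88, 57]
enqueue(99): [88, 57, 99]
enqueue(9): [88, 57, 99, 9]
dequeue(): [57, 99, 9]
enqueue(10): [57, 99, 9, 10]
dequeue(): [99, 9, 10]
dequeue(): [9, 10]
enqueue(61): [9, 10, 61]
dequeue(): [10, 61]

Answer: 10 61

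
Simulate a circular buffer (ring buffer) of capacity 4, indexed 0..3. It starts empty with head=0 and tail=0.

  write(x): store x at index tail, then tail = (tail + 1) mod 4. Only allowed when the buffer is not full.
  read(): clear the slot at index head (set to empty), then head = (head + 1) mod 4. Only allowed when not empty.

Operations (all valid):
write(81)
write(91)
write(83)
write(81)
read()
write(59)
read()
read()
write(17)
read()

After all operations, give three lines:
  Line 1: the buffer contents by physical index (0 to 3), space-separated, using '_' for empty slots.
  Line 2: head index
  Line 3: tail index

write(81): buf=[81 _ _ _], head=0, tail=1, size=1
write(91): buf=[81 91 _ _], head=0, tail=2, size=2
write(83): buf=[81 91 83 _], head=0, tail=3, size=3
write(81): buf=[81 91 83 81], head=0, tail=0, size=4
read(): buf=[_ 91 83 81], head=1, tail=0, size=3
write(59): buf=[59 91 83 81], head=1, tail=1, size=4
read(): buf=[59 _ 83 81], head=2, tail=1, size=3
read(): buf=[59 _ _ 81], head=3, tail=1, size=2
write(17): buf=[59 17 _ 81], head=3, tail=2, size=3
read(): buf=[59 17 _ _], head=0, tail=2, size=2

Answer: 59 17 _ _
0
2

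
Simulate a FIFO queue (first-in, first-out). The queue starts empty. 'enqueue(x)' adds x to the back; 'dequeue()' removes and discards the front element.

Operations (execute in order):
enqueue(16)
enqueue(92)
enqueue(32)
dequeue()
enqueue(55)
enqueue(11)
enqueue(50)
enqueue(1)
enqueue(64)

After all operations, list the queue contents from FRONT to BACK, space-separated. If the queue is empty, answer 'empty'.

Answer: 92 32 55 11 50 1 64

Derivation:
enqueue(16): [16]
enqueue(92): [16, 92]
enqueue(32): [16, 92, 32]
dequeue(): [92, 32]
enqueue(55): [92, 32, 55]
enqueue(11): [92, 32, 55, 11]
enqueue(50): [92, 32, 55, 11, 50]
enqueue(1): [92, 32, 55, 11, 50, 1]
enqueue(64): [92, 32, 55, 11, 50, 1, 64]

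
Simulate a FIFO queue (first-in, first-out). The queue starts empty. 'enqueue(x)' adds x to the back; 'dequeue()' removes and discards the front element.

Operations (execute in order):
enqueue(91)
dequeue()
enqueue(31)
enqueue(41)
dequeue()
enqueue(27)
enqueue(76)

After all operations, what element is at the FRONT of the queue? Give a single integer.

enqueue(91): queue = [91]
dequeue(): queue = []
enqueue(31): queue = [31]
enqueue(41): queue = [31, 41]
dequeue(): queue = [41]
enqueue(27): queue = [41, 27]
enqueue(76): queue = [41, 27, 76]

Answer: 41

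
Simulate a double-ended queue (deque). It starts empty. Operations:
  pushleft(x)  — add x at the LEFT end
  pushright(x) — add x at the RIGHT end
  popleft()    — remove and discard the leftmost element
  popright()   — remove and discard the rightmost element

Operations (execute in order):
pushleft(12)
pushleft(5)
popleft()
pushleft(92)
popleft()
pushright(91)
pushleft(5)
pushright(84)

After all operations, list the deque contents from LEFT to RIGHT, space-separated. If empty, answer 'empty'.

pushleft(12): [12]
pushleft(5): [5, 12]
popleft(): [12]
pushleft(92): [92, 12]
popleft(): [12]
pushright(91): [12, 91]
pushleft(5): [5, 12, 91]
pushright(84): [5, 12, 91, 84]

Answer: 5 12 91 84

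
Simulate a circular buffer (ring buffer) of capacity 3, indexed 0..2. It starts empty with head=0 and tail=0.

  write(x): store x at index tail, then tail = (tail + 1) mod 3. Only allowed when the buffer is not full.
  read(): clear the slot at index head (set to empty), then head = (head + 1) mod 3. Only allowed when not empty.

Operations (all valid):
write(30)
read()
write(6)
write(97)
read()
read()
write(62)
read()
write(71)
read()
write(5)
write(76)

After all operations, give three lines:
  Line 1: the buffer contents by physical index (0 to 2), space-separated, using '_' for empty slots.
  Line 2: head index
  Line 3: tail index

Answer: 76 _ 5
2
1

Derivation:
write(30): buf=[30 _ _], head=0, tail=1, size=1
read(): buf=[_ _ _], head=1, tail=1, size=0
write(6): buf=[_ 6 _], head=1, tail=2, size=1
write(97): buf=[_ 6 97], head=1, tail=0, size=2
read(): buf=[_ _ 97], head=2, tail=0, size=1
read(): buf=[_ _ _], head=0, tail=0, size=0
write(62): buf=[62 _ _], head=0, tail=1, size=1
read(): buf=[_ _ _], head=1, tail=1, size=0
write(71): buf=[_ 71 _], head=1, tail=2, size=1
read(): buf=[_ _ _], head=2, tail=2, size=0
write(5): buf=[_ _ 5], head=2, tail=0, size=1
write(76): buf=[76 _ 5], head=2, tail=1, size=2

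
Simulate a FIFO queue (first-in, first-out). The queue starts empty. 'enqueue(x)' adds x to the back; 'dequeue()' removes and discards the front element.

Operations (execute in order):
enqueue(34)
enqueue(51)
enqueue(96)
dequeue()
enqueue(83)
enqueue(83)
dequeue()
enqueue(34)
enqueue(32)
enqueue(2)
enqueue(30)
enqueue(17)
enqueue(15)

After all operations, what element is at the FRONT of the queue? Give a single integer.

Answer: 96

Derivation:
enqueue(34): queue = [34]
enqueue(51): queue = [34, 51]
enqueue(96): queue = [34, 51, 96]
dequeue(): queue = [51, 96]
enqueue(83): queue = [51, 96, 83]
enqueue(83): queue = [51, 96, 83, 83]
dequeue(): queue = [96, 83, 83]
enqueue(34): queue = [96, 83, 83, 34]
enqueue(32): queue = [96, 83, 83, 34, 32]
enqueue(2): queue = [96, 83, 83, 34, 32, 2]
enqueue(30): queue = [96, 83, 83, 34, 32, 2, 30]
enqueue(17): queue = [96, 83, 83, 34, 32, 2, 30, 17]
enqueue(15): queue = [96, 83, 83, 34, 32, 2, 30, 17, 15]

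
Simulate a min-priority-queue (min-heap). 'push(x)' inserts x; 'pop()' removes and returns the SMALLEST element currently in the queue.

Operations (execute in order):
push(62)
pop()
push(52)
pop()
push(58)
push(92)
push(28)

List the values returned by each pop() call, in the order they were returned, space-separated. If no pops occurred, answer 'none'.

push(62): heap contents = [62]
pop() → 62: heap contents = []
push(52): heap contents = [52]
pop() → 52: heap contents = []
push(58): heap contents = [58]
push(92): heap contents = [58, 92]
push(28): heap contents = [28, 58, 92]

Answer: 62 52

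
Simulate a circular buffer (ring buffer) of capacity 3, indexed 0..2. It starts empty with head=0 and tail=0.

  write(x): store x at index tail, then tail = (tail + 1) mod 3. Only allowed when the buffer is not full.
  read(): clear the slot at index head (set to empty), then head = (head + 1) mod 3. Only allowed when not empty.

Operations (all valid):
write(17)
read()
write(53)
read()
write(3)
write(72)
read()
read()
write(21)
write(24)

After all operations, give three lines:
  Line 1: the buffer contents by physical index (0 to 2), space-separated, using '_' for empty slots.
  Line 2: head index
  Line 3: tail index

Answer: _ 21 24
1
0

Derivation:
write(17): buf=[17 _ _], head=0, tail=1, size=1
read(): buf=[_ _ _], head=1, tail=1, size=0
write(53): buf=[_ 53 _], head=1, tail=2, size=1
read(): buf=[_ _ _], head=2, tail=2, size=0
write(3): buf=[_ _ 3], head=2, tail=0, size=1
write(72): buf=[72 _ 3], head=2, tail=1, size=2
read(): buf=[72 _ _], head=0, tail=1, size=1
read(): buf=[_ _ _], head=1, tail=1, size=0
write(21): buf=[_ 21 _], head=1, tail=2, size=1
write(24): buf=[_ 21 24], head=1, tail=0, size=2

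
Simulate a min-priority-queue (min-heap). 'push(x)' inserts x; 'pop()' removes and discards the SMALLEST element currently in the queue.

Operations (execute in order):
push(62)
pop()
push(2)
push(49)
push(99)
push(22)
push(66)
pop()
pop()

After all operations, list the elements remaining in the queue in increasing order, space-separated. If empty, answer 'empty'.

Answer: 49 66 99

Derivation:
push(62): heap contents = [62]
pop() → 62: heap contents = []
push(2): heap contents = [2]
push(49): heap contents = [2, 49]
push(99): heap contents = [2, 49, 99]
push(22): heap contents = [2, 22, 49, 99]
push(66): heap contents = [2, 22, 49, 66, 99]
pop() → 2: heap contents = [22, 49, 66, 99]
pop() → 22: heap contents = [49, 66, 99]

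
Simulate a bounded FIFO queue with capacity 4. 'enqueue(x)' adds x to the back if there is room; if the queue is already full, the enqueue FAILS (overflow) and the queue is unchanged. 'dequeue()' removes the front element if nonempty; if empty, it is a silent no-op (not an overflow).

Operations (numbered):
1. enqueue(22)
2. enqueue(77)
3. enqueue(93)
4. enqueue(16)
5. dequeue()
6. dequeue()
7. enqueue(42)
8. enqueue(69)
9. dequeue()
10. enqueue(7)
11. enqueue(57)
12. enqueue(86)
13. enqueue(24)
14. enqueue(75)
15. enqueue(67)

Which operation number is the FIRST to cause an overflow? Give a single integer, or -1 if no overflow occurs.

Answer: 11

Derivation:
1. enqueue(22): size=1
2. enqueue(77): size=2
3. enqueue(93): size=3
4. enqueue(16): size=4
5. dequeue(): size=3
6. dequeue(): size=2
7. enqueue(42): size=3
8. enqueue(69): size=4
9. dequeue(): size=3
10. enqueue(7): size=4
11. enqueue(57): size=4=cap → OVERFLOW (fail)
12. enqueue(86): size=4=cap → OVERFLOW (fail)
13. enqueue(24): size=4=cap → OVERFLOW (fail)
14. enqueue(75): size=4=cap → OVERFLOW (fail)
15. enqueue(67): size=4=cap → OVERFLOW (fail)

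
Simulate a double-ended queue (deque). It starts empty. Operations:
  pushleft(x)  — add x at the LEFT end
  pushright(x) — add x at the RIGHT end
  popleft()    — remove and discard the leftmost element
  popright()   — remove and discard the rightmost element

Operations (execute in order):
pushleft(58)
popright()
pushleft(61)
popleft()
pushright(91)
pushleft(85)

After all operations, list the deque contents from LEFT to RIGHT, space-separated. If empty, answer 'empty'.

Answer: 85 91

Derivation:
pushleft(58): [58]
popright(): []
pushleft(61): [61]
popleft(): []
pushright(91): [91]
pushleft(85): [85, 91]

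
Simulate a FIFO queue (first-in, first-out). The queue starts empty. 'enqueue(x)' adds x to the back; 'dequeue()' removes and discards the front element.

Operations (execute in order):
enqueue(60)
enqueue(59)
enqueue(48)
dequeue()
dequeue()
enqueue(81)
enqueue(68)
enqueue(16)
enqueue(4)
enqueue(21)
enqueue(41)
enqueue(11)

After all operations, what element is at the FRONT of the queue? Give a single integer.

Answer: 48

Derivation:
enqueue(60): queue = [60]
enqueue(59): queue = [60, 59]
enqueue(48): queue = [60, 59, 48]
dequeue(): queue = [59, 48]
dequeue(): queue = [48]
enqueue(81): queue = [48, 81]
enqueue(68): queue = [48, 81, 68]
enqueue(16): queue = [48, 81, 68, 16]
enqueue(4): queue = [48, 81, 68, 16, 4]
enqueue(21): queue = [48, 81, 68, 16, 4, 21]
enqueue(41): queue = [48, 81, 68, 16, 4, 21, 41]
enqueue(11): queue = [48, 81, 68, 16, 4, 21, 41, 11]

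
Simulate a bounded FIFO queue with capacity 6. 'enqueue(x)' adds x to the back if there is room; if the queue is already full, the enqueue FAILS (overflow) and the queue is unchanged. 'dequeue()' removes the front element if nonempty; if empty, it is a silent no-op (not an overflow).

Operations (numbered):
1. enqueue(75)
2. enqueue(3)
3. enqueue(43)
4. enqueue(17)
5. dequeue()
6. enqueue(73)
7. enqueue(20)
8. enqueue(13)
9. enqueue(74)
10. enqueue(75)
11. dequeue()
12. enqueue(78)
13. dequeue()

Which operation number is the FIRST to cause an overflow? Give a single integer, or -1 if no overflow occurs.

Answer: 9

Derivation:
1. enqueue(75): size=1
2. enqueue(3): size=2
3. enqueue(43): size=3
4. enqueue(17): size=4
5. dequeue(): size=3
6. enqueue(73): size=4
7. enqueue(20): size=5
8. enqueue(13): size=6
9. enqueue(74): size=6=cap → OVERFLOW (fail)
10. enqueue(75): size=6=cap → OVERFLOW (fail)
11. dequeue(): size=5
12. enqueue(78): size=6
13. dequeue(): size=5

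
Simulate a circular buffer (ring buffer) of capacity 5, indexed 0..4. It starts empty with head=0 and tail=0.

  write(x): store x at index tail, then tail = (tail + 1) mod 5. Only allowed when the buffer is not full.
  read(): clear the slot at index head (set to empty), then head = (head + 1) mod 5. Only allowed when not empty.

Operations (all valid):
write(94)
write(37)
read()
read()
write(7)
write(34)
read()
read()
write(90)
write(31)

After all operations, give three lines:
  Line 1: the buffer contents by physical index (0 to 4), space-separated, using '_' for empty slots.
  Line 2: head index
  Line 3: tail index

write(94): buf=[94 _ _ _ _], head=0, tail=1, size=1
write(37): buf=[94 37 _ _ _], head=0, tail=2, size=2
read(): buf=[_ 37 _ _ _], head=1, tail=2, size=1
read(): buf=[_ _ _ _ _], head=2, tail=2, size=0
write(7): buf=[_ _ 7 _ _], head=2, tail=3, size=1
write(34): buf=[_ _ 7 34 _], head=2, tail=4, size=2
read(): buf=[_ _ _ 34 _], head=3, tail=4, size=1
read(): buf=[_ _ _ _ _], head=4, tail=4, size=0
write(90): buf=[_ _ _ _ 90], head=4, tail=0, size=1
write(31): buf=[31 _ _ _ 90], head=4, tail=1, size=2

Answer: 31 _ _ _ 90
4
1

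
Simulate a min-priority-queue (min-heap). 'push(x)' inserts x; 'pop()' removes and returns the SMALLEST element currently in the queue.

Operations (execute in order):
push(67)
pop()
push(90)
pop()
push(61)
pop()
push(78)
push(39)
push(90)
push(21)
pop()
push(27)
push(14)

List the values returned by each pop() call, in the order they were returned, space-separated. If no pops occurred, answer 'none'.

Answer: 67 90 61 21

Derivation:
push(67): heap contents = [67]
pop() → 67: heap contents = []
push(90): heap contents = [90]
pop() → 90: heap contents = []
push(61): heap contents = [61]
pop() → 61: heap contents = []
push(78): heap contents = [78]
push(39): heap contents = [39, 78]
push(90): heap contents = [39, 78, 90]
push(21): heap contents = [21, 39, 78, 90]
pop() → 21: heap contents = [39, 78, 90]
push(27): heap contents = [27, 39, 78, 90]
push(14): heap contents = [14, 27, 39, 78, 90]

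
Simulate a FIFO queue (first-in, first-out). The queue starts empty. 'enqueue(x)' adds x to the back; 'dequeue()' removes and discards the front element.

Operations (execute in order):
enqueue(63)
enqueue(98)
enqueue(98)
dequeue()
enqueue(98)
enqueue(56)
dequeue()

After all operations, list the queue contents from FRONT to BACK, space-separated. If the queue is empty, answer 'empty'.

Answer: 98 98 56

Derivation:
enqueue(63): [63]
enqueue(98): [63, 98]
enqueue(98): [63, 98, 98]
dequeue(): [98, 98]
enqueue(98): [98, 98, 98]
enqueue(56): [98, 98, 98, 56]
dequeue(): [98, 98, 56]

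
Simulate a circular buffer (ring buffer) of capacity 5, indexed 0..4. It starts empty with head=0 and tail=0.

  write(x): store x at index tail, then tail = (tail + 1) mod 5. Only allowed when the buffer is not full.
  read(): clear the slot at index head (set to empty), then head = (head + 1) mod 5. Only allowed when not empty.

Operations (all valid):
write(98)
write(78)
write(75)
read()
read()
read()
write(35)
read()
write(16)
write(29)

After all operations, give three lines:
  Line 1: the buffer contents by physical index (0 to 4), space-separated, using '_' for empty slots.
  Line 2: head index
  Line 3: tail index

write(98): buf=[98 _ _ _ _], head=0, tail=1, size=1
write(78): buf=[98 78 _ _ _], head=0, tail=2, size=2
write(75): buf=[98 78 75 _ _], head=0, tail=3, size=3
read(): buf=[_ 78 75 _ _], head=1, tail=3, size=2
read(): buf=[_ _ 75 _ _], head=2, tail=3, size=1
read(): buf=[_ _ _ _ _], head=3, tail=3, size=0
write(35): buf=[_ _ _ 35 _], head=3, tail=4, size=1
read(): buf=[_ _ _ _ _], head=4, tail=4, size=0
write(16): buf=[_ _ _ _ 16], head=4, tail=0, size=1
write(29): buf=[29 _ _ _ 16], head=4, tail=1, size=2

Answer: 29 _ _ _ 16
4
1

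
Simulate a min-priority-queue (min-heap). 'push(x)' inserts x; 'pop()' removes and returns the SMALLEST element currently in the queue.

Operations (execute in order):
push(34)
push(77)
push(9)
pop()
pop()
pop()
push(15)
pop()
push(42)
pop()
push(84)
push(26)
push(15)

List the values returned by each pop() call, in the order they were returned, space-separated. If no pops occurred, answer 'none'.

Answer: 9 34 77 15 42

Derivation:
push(34): heap contents = [34]
push(77): heap contents = [34, 77]
push(9): heap contents = [9, 34, 77]
pop() → 9: heap contents = [34, 77]
pop() → 34: heap contents = [77]
pop() → 77: heap contents = []
push(15): heap contents = [15]
pop() → 15: heap contents = []
push(42): heap contents = [42]
pop() → 42: heap contents = []
push(84): heap contents = [84]
push(26): heap contents = [26, 84]
push(15): heap contents = [15, 26, 84]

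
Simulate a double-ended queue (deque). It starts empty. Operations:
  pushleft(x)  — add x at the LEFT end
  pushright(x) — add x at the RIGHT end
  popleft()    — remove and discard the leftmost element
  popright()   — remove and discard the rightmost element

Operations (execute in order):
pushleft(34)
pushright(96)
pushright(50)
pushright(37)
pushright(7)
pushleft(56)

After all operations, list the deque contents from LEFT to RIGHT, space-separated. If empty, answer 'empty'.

Answer: 56 34 96 50 37 7

Derivation:
pushleft(34): [34]
pushright(96): [34, 96]
pushright(50): [34, 96, 50]
pushright(37): [34, 96, 50, 37]
pushright(7): [34, 96, 50, 37, 7]
pushleft(56): [56, 34, 96, 50, 37, 7]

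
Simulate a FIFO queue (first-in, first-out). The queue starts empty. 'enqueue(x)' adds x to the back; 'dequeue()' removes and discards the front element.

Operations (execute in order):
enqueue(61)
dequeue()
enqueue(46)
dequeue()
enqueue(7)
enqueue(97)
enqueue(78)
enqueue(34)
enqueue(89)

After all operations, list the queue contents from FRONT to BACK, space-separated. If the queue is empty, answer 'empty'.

enqueue(61): [61]
dequeue(): []
enqueue(46): [46]
dequeue(): []
enqueue(7): [7]
enqueue(97): [7, 97]
enqueue(78): [7, 97, 78]
enqueue(34): [7, 97, 78, 34]
enqueue(89): [7, 97, 78, 34, 89]

Answer: 7 97 78 34 89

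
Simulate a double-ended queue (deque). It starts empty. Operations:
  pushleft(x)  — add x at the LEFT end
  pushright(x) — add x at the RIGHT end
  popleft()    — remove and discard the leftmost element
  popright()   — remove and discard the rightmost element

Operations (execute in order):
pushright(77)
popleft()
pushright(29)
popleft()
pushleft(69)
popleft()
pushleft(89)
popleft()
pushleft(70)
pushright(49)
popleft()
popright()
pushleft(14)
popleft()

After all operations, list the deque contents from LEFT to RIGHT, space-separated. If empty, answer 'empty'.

Answer: empty

Derivation:
pushright(77): [77]
popleft(): []
pushright(29): [29]
popleft(): []
pushleft(69): [69]
popleft(): []
pushleft(89): [89]
popleft(): []
pushleft(70): [70]
pushright(49): [70, 49]
popleft(): [49]
popright(): []
pushleft(14): [14]
popleft(): []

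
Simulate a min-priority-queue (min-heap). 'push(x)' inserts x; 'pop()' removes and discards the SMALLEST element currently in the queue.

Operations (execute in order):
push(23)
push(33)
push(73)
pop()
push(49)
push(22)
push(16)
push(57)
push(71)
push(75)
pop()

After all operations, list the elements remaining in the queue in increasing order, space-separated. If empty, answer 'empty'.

push(23): heap contents = [23]
push(33): heap contents = [23, 33]
push(73): heap contents = [23, 33, 73]
pop() → 23: heap contents = [33, 73]
push(49): heap contents = [33, 49, 73]
push(22): heap contents = [22, 33, 49, 73]
push(16): heap contents = [16, 22, 33, 49, 73]
push(57): heap contents = [16, 22, 33, 49, 57, 73]
push(71): heap contents = [16, 22, 33, 49, 57, 71, 73]
push(75): heap contents = [16, 22, 33, 49, 57, 71, 73, 75]
pop() → 16: heap contents = [22, 33, 49, 57, 71, 73, 75]

Answer: 22 33 49 57 71 73 75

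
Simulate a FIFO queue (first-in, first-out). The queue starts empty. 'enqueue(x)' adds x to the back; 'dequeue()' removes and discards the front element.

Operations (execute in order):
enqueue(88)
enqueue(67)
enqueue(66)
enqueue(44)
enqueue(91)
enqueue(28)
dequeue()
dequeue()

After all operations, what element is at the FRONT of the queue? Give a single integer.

Answer: 66

Derivation:
enqueue(88): queue = [88]
enqueue(67): queue = [88, 67]
enqueue(66): queue = [88, 67, 66]
enqueue(44): queue = [88, 67, 66, 44]
enqueue(91): queue = [88, 67, 66, 44, 91]
enqueue(28): queue = [88, 67, 66, 44, 91, 28]
dequeue(): queue = [67, 66, 44, 91, 28]
dequeue(): queue = [66, 44, 91, 28]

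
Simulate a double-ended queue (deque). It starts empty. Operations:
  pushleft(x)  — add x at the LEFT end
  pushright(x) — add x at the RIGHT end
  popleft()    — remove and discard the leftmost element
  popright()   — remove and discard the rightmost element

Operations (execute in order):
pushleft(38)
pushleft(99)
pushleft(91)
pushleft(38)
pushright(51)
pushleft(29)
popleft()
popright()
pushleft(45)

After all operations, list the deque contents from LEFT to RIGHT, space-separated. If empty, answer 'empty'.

pushleft(38): [38]
pushleft(99): [99, 38]
pushleft(91): [91, 99, 38]
pushleft(38): [38, 91, 99, 38]
pushright(51): [38, 91, 99, 38, 51]
pushleft(29): [29, 38, 91, 99, 38, 51]
popleft(): [38, 91, 99, 38, 51]
popright(): [38, 91, 99, 38]
pushleft(45): [45, 38, 91, 99, 38]

Answer: 45 38 91 99 38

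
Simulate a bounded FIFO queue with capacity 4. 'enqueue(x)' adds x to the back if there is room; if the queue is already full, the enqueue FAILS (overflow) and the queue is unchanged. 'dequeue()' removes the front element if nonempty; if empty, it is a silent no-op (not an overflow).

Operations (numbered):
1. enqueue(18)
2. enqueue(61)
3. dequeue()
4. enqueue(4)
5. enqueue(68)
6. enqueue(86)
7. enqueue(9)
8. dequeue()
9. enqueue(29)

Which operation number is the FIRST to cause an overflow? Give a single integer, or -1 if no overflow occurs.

Answer: 7

Derivation:
1. enqueue(18): size=1
2. enqueue(61): size=2
3. dequeue(): size=1
4. enqueue(4): size=2
5. enqueue(68): size=3
6. enqueue(86): size=4
7. enqueue(9): size=4=cap → OVERFLOW (fail)
8. dequeue(): size=3
9. enqueue(29): size=4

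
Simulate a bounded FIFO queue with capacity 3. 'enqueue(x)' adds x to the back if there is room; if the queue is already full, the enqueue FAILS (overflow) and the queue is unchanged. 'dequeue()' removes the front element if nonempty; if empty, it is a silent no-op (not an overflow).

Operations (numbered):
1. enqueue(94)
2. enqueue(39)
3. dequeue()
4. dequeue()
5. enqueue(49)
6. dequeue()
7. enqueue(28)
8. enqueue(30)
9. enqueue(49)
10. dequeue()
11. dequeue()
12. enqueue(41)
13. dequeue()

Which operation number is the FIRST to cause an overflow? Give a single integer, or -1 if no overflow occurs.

Answer: -1

Derivation:
1. enqueue(94): size=1
2. enqueue(39): size=2
3. dequeue(): size=1
4. dequeue(): size=0
5. enqueue(49): size=1
6. dequeue(): size=0
7. enqueue(28): size=1
8. enqueue(30): size=2
9. enqueue(49): size=3
10. dequeue(): size=2
11. dequeue(): size=1
12. enqueue(41): size=2
13. dequeue(): size=1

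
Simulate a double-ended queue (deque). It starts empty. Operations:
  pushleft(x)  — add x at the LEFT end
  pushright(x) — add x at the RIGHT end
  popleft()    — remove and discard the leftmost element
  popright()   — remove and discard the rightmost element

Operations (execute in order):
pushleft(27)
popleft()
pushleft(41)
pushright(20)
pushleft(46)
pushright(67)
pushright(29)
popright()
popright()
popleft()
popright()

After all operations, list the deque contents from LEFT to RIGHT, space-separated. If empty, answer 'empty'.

Answer: 41

Derivation:
pushleft(27): [27]
popleft(): []
pushleft(41): [41]
pushright(20): [41, 20]
pushleft(46): [46, 41, 20]
pushright(67): [46, 41, 20, 67]
pushright(29): [46, 41, 20, 67, 29]
popright(): [46, 41, 20, 67]
popright(): [46, 41, 20]
popleft(): [41, 20]
popright(): [41]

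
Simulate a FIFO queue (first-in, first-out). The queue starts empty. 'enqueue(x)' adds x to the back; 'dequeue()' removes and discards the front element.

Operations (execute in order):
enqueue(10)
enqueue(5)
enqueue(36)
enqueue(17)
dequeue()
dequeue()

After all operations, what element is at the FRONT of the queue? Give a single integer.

Answer: 36

Derivation:
enqueue(10): queue = [10]
enqueue(5): queue = [10, 5]
enqueue(36): queue = [10, 5, 36]
enqueue(17): queue = [10, 5, 36, 17]
dequeue(): queue = [5, 36, 17]
dequeue(): queue = [36, 17]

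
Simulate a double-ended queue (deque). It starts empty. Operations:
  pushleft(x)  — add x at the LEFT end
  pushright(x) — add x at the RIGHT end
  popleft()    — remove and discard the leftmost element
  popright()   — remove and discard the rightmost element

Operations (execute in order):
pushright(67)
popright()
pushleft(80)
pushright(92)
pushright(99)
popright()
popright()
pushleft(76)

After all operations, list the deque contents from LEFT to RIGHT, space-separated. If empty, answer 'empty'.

pushright(67): [67]
popright(): []
pushleft(80): [80]
pushright(92): [80, 92]
pushright(99): [80, 92, 99]
popright(): [80, 92]
popright(): [80]
pushleft(76): [76, 80]

Answer: 76 80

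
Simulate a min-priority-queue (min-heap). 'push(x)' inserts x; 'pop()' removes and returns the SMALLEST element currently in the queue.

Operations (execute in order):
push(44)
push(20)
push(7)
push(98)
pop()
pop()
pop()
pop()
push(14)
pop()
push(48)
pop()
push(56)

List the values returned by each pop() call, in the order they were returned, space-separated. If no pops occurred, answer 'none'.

Answer: 7 20 44 98 14 48

Derivation:
push(44): heap contents = [44]
push(20): heap contents = [20, 44]
push(7): heap contents = [7, 20, 44]
push(98): heap contents = [7, 20, 44, 98]
pop() → 7: heap contents = [20, 44, 98]
pop() → 20: heap contents = [44, 98]
pop() → 44: heap contents = [98]
pop() → 98: heap contents = []
push(14): heap contents = [14]
pop() → 14: heap contents = []
push(48): heap contents = [48]
pop() → 48: heap contents = []
push(56): heap contents = [56]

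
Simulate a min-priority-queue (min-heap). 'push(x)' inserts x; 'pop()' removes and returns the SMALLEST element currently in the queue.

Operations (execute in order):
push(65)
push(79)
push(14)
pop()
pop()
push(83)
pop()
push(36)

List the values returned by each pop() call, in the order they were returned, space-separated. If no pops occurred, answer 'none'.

push(65): heap contents = [65]
push(79): heap contents = [65, 79]
push(14): heap contents = [14, 65, 79]
pop() → 14: heap contents = [65, 79]
pop() → 65: heap contents = [79]
push(83): heap contents = [79, 83]
pop() → 79: heap contents = [83]
push(36): heap contents = [36, 83]

Answer: 14 65 79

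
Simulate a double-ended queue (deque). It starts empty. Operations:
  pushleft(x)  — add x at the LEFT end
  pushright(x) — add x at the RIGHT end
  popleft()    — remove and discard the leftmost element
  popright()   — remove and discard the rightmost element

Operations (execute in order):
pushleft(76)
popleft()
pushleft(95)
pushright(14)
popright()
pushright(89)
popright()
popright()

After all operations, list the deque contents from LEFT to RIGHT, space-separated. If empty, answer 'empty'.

pushleft(76): [76]
popleft(): []
pushleft(95): [95]
pushright(14): [95, 14]
popright(): [95]
pushright(89): [95, 89]
popright(): [95]
popright(): []

Answer: empty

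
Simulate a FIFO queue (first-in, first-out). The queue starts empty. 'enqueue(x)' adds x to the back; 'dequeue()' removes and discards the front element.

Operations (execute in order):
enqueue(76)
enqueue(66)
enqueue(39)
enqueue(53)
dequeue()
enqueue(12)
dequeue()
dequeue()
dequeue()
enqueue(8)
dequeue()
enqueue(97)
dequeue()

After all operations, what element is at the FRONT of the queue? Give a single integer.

Answer: 97

Derivation:
enqueue(76): queue = [76]
enqueue(66): queue = [76, 66]
enqueue(39): queue = [76, 66, 39]
enqueue(53): queue = [76, 66, 39, 53]
dequeue(): queue = [66, 39, 53]
enqueue(12): queue = [66, 39, 53, 12]
dequeue(): queue = [39, 53, 12]
dequeue(): queue = [53, 12]
dequeue(): queue = [12]
enqueue(8): queue = [12, 8]
dequeue(): queue = [8]
enqueue(97): queue = [8, 97]
dequeue(): queue = [97]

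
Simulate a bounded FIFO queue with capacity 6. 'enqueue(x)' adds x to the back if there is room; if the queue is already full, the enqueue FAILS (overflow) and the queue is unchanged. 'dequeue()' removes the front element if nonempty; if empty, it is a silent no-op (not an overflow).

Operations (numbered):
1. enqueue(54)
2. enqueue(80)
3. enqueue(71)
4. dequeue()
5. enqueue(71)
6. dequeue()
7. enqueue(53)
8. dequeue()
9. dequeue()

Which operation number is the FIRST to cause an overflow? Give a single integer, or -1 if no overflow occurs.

1. enqueue(54): size=1
2. enqueue(80): size=2
3. enqueue(71): size=3
4. dequeue(): size=2
5. enqueue(71): size=3
6. dequeue(): size=2
7. enqueue(53): size=3
8. dequeue(): size=2
9. dequeue(): size=1

Answer: -1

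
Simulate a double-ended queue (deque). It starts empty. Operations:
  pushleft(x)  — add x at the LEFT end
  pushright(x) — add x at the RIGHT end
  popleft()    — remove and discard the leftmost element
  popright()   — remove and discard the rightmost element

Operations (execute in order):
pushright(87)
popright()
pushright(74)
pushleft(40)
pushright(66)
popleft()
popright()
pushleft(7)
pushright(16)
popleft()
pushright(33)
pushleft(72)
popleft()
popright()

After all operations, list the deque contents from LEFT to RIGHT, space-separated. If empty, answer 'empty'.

pushright(87): [87]
popright(): []
pushright(74): [74]
pushleft(40): [40, 74]
pushright(66): [40, 74, 66]
popleft(): [74, 66]
popright(): [74]
pushleft(7): [7, 74]
pushright(16): [7, 74, 16]
popleft(): [74, 16]
pushright(33): [74, 16, 33]
pushleft(72): [72, 74, 16, 33]
popleft(): [74, 16, 33]
popright(): [74, 16]

Answer: 74 16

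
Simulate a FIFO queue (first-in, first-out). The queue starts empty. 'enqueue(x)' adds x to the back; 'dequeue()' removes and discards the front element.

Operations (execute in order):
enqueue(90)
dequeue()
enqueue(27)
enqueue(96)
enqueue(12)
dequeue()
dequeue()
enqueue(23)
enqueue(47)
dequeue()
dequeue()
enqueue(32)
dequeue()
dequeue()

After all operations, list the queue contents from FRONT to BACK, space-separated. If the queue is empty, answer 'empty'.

Answer: empty

Derivation:
enqueue(90): [90]
dequeue(): []
enqueue(27): [27]
enqueue(96): [27, 96]
enqueue(12): [27, 96, 12]
dequeue(): [96, 12]
dequeue(): [12]
enqueue(23): [12, 23]
enqueue(47): [12, 23, 47]
dequeue(): [23, 47]
dequeue(): [47]
enqueue(32): [47, 32]
dequeue(): [32]
dequeue(): []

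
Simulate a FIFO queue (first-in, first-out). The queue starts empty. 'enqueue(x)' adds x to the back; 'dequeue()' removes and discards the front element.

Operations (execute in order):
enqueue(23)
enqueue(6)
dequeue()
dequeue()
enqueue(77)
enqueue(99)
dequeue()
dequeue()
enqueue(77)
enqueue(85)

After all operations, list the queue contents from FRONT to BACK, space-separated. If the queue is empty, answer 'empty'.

Answer: 77 85

Derivation:
enqueue(23): [23]
enqueue(6): [23, 6]
dequeue(): [6]
dequeue(): []
enqueue(77): [77]
enqueue(99): [77, 99]
dequeue(): [99]
dequeue(): []
enqueue(77): [77]
enqueue(85): [77, 85]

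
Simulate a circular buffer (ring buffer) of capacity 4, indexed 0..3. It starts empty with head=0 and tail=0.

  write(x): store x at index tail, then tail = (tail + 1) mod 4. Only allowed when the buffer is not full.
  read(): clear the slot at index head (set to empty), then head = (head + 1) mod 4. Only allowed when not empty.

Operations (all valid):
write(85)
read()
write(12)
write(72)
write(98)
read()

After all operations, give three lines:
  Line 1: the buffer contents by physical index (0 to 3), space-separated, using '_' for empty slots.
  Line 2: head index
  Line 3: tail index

write(85): buf=[85 _ _ _], head=0, tail=1, size=1
read(): buf=[_ _ _ _], head=1, tail=1, size=0
write(12): buf=[_ 12 _ _], head=1, tail=2, size=1
write(72): buf=[_ 12 72 _], head=1, tail=3, size=2
write(98): buf=[_ 12 72 98], head=1, tail=0, size=3
read(): buf=[_ _ 72 98], head=2, tail=0, size=2

Answer: _ _ 72 98
2
0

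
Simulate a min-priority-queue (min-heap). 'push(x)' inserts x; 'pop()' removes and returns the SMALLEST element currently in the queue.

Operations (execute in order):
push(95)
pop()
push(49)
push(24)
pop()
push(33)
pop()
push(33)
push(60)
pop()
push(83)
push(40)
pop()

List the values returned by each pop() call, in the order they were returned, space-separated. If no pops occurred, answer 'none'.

push(95): heap contents = [95]
pop() → 95: heap contents = []
push(49): heap contents = [49]
push(24): heap contents = [24, 49]
pop() → 24: heap contents = [49]
push(33): heap contents = [33, 49]
pop() → 33: heap contents = [49]
push(33): heap contents = [33, 49]
push(60): heap contents = [33, 49, 60]
pop() → 33: heap contents = [49, 60]
push(83): heap contents = [49, 60, 83]
push(40): heap contents = [40, 49, 60, 83]
pop() → 40: heap contents = [49, 60, 83]

Answer: 95 24 33 33 40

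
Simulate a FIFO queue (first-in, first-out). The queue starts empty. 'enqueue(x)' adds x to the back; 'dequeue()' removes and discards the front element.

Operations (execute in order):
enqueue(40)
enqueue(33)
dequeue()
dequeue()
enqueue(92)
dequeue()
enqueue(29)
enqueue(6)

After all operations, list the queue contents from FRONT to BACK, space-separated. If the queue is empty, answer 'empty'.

enqueue(40): [40]
enqueue(33): [40, 33]
dequeue(): [33]
dequeue(): []
enqueue(92): [92]
dequeue(): []
enqueue(29): [29]
enqueue(6): [29, 6]

Answer: 29 6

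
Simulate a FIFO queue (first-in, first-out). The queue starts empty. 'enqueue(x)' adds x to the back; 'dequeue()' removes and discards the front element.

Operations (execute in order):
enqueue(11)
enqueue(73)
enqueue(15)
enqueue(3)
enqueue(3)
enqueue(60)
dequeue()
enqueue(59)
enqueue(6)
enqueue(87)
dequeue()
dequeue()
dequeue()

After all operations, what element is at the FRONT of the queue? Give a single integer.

Answer: 3

Derivation:
enqueue(11): queue = [11]
enqueue(73): queue = [11, 73]
enqueue(15): queue = [11, 73, 15]
enqueue(3): queue = [11, 73, 15, 3]
enqueue(3): queue = [11, 73, 15, 3, 3]
enqueue(60): queue = [11, 73, 15, 3, 3, 60]
dequeue(): queue = [73, 15, 3, 3, 60]
enqueue(59): queue = [73, 15, 3, 3, 60, 59]
enqueue(6): queue = [73, 15, 3, 3, 60, 59, 6]
enqueue(87): queue = [73, 15, 3, 3, 60, 59, 6, 87]
dequeue(): queue = [15, 3, 3, 60, 59, 6, 87]
dequeue(): queue = [3, 3, 60, 59, 6, 87]
dequeue(): queue = [3, 60, 59, 6, 87]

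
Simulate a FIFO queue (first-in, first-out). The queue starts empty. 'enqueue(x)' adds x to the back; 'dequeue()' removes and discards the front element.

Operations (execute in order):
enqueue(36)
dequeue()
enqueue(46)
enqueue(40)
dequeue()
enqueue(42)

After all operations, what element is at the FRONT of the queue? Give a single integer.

enqueue(36): queue = [36]
dequeue(): queue = []
enqueue(46): queue = [46]
enqueue(40): queue = [46, 40]
dequeue(): queue = [40]
enqueue(42): queue = [40, 42]

Answer: 40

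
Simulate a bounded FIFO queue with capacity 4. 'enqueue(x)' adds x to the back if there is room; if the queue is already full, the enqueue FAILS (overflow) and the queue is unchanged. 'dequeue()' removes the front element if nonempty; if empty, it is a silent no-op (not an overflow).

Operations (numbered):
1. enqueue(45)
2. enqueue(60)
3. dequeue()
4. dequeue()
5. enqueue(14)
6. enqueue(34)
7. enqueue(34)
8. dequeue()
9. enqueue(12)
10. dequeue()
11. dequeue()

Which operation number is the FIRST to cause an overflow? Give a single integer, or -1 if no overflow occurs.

Answer: -1

Derivation:
1. enqueue(45): size=1
2. enqueue(60): size=2
3. dequeue(): size=1
4. dequeue(): size=0
5. enqueue(14): size=1
6. enqueue(34): size=2
7. enqueue(34): size=3
8. dequeue(): size=2
9. enqueue(12): size=3
10. dequeue(): size=2
11. dequeue(): size=1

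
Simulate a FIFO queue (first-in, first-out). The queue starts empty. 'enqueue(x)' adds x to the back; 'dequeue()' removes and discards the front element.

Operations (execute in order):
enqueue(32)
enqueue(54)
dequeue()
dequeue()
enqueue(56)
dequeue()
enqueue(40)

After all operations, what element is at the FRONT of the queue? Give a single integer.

enqueue(32): queue = [32]
enqueue(54): queue = [32, 54]
dequeue(): queue = [54]
dequeue(): queue = []
enqueue(56): queue = [56]
dequeue(): queue = []
enqueue(40): queue = [40]

Answer: 40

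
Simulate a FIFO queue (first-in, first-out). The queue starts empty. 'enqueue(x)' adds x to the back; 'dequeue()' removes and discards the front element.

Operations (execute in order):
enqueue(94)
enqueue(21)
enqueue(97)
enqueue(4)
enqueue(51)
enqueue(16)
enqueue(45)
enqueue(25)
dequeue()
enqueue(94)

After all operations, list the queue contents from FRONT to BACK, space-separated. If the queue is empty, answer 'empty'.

enqueue(94): [94]
enqueue(21): [94, 21]
enqueue(97): [94, 21, 97]
enqueue(4): [94, 21, 97, 4]
enqueue(51): [94, 21, 97, 4, 51]
enqueue(16): [94, 21, 97, 4, 51, 16]
enqueue(45): [94, 21, 97, 4, 51, 16, 45]
enqueue(25): [94, 21, 97, 4, 51, 16, 45, 25]
dequeue(): [21, 97, 4, 51, 16, 45, 25]
enqueue(94): [21, 97, 4, 51, 16, 45, 25, 94]

Answer: 21 97 4 51 16 45 25 94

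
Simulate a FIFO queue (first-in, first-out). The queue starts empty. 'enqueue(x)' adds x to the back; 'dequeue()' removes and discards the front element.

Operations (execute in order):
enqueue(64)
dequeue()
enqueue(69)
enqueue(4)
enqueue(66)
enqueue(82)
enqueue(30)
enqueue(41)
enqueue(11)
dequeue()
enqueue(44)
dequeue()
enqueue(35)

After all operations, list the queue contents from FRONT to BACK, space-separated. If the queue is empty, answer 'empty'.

Answer: 66 82 30 41 11 44 35

Derivation:
enqueue(64): [64]
dequeue(): []
enqueue(69): [69]
enqueue(4): [69, 4]
enqueue(66): [69, 4, 66]
enqueue(82): [69, 4, 66, 82]
enqueue(30): [69, 4, 66, 82, 30]
enqueue(41): [69, 4, 66, 82, 30, 41]
enqueue(11): [69, 4, 66, 82, 30, 41, 11]
dequeue(): [4, 66, 82, 30, 41, 11]
enqueue(44): [4, 66, 82, 30, 41, 11, 44]
dequeue(): [66, 82, 30, 41, 11, 44]
enqueue(35): [66, 82, 30, 41, 11, 44, 35]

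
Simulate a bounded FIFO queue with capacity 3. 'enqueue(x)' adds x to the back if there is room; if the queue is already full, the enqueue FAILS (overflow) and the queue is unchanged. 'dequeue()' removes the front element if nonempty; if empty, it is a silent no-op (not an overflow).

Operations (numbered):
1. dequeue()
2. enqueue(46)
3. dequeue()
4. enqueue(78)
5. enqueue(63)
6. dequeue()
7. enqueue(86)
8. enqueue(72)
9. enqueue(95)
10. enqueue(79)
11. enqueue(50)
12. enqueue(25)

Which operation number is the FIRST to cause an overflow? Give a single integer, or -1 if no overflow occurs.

1. dequeue(): empty, no-op, size=0
2. enqueue(46): size=1
3. dequeue(): size=0
4. enqueue(78): size=1
5. enqueue(63): size=2
6. dequeue(): size=1
7. enqueue(86): size=2
8. enqueue(72): size=3
9. enqueue(95): size=3=cap → OVERFLOW (fail)
10. enqueue(79): size=3=cap → OVERFLOW (fail)
11. enqueue(50): size=3=cap → OVERFLOW (fail)
12. enqueue(25): size=3=cap → OVERFLOW (fail)

Answer: 9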